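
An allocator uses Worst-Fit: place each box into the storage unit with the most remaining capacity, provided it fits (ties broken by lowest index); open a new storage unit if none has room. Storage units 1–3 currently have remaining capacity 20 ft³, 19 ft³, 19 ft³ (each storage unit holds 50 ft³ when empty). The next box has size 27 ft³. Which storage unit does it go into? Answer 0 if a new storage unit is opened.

0

No storage unit has ≥ 27 ft³ free, so a new storage unit is opened.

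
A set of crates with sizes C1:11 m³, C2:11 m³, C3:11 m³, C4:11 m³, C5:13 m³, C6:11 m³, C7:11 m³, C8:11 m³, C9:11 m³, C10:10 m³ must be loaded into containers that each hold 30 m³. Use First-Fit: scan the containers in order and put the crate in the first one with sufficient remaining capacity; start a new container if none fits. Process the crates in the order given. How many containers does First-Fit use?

C1 (11 m³) → container 1 (remaining 19 m³)
C2 (11 m³) → container 1 (remaining 8 m³)
C3 (11 m³) → container 2 (remaining 19 m³)
C4 (11 m³) → container 2 (remaining 8 m³)
C5 (13 m³) → container 3 (remaining 17 m³)
C6 (11 m³) → container 3 (remaining 6 m³)
C7 (11 m³) → container 4 (remaining 19 m³)
C8 (11 m³) → container 4 (remaining 8 m³)
C9 (11 m³) → container 5 (remaining 19 m³)
C10 (10 m³) → container 5 (remaining 9 m³)

5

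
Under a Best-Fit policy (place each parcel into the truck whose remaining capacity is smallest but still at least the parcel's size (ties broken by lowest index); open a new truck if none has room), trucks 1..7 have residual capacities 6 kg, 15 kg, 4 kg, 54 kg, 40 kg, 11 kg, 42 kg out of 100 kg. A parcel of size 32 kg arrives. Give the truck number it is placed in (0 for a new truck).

5

Trucks with room: truck 4 (54 kg), truck 5 (40 kg), truck 7 (42 kg).
Tightest fit is truck 5 with 40 kg free.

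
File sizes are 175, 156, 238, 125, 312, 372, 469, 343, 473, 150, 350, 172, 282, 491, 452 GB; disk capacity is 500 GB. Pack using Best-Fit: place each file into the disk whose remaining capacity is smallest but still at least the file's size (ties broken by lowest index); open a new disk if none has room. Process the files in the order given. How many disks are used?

175 GB → disk 1 (remaining 325 GB)
156 GB → disk 1 (remaining 169 GB)
238 GB → disk 2 (remaining 262 GB)
125 GB → disk 1 (remaining 44 GB)
312 GB → disk 3 (remaining 188 GB)
372 GB → disk 4 (remaining 128 GB)
469 GB → disk 5 (remaining 31 GB)
343 GB → disk 6 (remaining 157 GB)
473 GB → disk 7 (remaining 27 GB)
150 GB → disk 6 (remaining 7 GB)
350 GB → disk 8 (remaining 150 GB)
172 GB → disk 3 (remaining 16 GB)
282 GB → disk 9 (remaining 218 GB)
491 GB → disk 10 (remaining 9 GB)
452 GB → disk 11 (remaining 48 GB)

11 disks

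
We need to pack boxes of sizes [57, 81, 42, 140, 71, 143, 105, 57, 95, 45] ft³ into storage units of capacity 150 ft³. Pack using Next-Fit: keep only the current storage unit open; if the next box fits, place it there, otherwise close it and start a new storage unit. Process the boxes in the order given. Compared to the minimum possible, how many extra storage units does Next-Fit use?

Next-Fit: [57,81] [42] [140] [71] [143] [105] [57] [95,45] → 8 storage units.
Total size 836 ft³; any packing needs at least ⌈836/150⌉ = 6 storage units.
An optimal packing achieves that bound: [143] [140] [105,45] [95,42] [81,57] [71,57] → 6 storage units.
Excess: 8 − 6 = 2.

2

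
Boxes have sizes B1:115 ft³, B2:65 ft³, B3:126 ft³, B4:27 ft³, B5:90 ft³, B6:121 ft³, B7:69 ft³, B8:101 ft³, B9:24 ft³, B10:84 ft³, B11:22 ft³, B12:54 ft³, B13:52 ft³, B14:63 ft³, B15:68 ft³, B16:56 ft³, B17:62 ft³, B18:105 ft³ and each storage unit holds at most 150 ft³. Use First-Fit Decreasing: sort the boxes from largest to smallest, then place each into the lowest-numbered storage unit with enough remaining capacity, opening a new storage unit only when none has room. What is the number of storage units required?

Sorted descending: 126, 121, 115, 105, 101, 90, 84, 69, 68, 65, 63, 62, 56, 54, 52, 27, 24, 22.
storage unit 1: place 126 ft³, 24 ft³ left
storage unit 2: place 121 ft³, 29 ft³ left
storage unit 3: place 115 ft³, 35 ft³ left
storage unit 4: place 105 ft³, 45 ft³ left
storage unit 5: place 101 ft³, 49 ft³ left
storage unit 6: place 90 ft³, 60 ft³ left
storage unit 7: place 84 ft³, 66 ft³ left
storage unit 8: place 69 ft³, 81 ft³ left
storage unit 8: place 68 ft³, 13 ft³ left
storage unit 7: place 65 ft³, 1 ft³ left
storage unit 9: place 63 ft³, 87 ft³ left
storage unit 9: place 62 ft³, 25 ft³ left
storage unit 6: place 56 ft³, 4 ft³ left
storage unit 10: place 54 ft³, 96 ft³ left
storage unit 10: place 52 ft³, 44 ft³ left
storage unit 2: place 27 ft³, 2 ft³ left
storage unit 1: place 24 ft³, 0 ft³ left
storage unit 3: place 22 ft³, 13 ft³ left

10 storage units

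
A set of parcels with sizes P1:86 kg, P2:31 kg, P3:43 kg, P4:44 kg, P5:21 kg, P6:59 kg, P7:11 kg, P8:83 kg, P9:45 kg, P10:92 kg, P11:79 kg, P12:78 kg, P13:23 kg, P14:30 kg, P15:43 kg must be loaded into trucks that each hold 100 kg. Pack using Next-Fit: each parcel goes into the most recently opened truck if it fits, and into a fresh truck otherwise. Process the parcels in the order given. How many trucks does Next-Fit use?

Put P1 (86 kg) in truck 1; 14 kg remain.
Put P2 (31 kg) in truck 2; 69 kg remain.
Put P3 (43 kg) in truck 2; 26 kg remain.
Put P4 (44 kg) in truck 3; 56 kg remain.
Put P5 (21 kg) in truck 3; 35 kg remain.
Put P6 (59 kg) in truck 4; 41 kg remain.
Put P7 (11 kg) in truck 4; 30 kg remain.
Put P8 (83 kg) in truck 5; 17 kg remain.
Put P9 (45 kg) in truck 6; 55 kg remain.
Put P10 (92 kg) in truck 7; 8 kg remain.
Put P11 (79 kg) in truck 8; 21 kg remain.
Put P12 (78 kg) in truck 9; 22 kg remain.
Put P13 (23 kg) in truck 10; 77 kg remain.
Put P14 (30 kg) in truck 10; 47 kg remain.
Put P15 (43 kg) in truck 10; 4 kg remain.

10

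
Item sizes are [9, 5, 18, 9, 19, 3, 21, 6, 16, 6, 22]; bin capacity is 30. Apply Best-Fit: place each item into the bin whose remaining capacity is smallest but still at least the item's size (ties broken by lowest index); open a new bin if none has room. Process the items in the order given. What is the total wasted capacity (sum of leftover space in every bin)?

9 → bin 1 (remaining 21)
5 → bin 1 (remaining 16)
18 → bin 2 (remaining 12)
9 → bin 2 (remaining 3)
19 → bin 3 (remaining 11)
3 → bin 2 (remaining 0)
21 → bin 4 (remaining 9)
6 → bin 4 (remaining 3)
16 → bin 1 (remaining 0)
6 → bin 3 (remaining 5)
22 → bin 5 (remaining 8)
5 bins × 30 = 150; used 134; unused 16.

16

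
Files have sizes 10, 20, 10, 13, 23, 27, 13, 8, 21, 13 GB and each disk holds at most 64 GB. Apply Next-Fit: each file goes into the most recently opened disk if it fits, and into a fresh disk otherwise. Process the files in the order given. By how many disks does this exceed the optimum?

0

Next-Fit: [10,20,10,13] [23,27,13] [8,21,13] → 3 disks.
Total size 158 GB; any packing needs at least ⌈158/64⌉ = 3 disks.
So 3 is already optimal.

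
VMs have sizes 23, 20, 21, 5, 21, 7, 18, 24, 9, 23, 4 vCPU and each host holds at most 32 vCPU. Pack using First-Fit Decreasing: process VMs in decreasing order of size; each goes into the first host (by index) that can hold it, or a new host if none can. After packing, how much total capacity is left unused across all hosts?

Sorted descending: 24, 23, 23, 21, 21, 20, 18, 9, 7, 5, 4.
24 vCPU → host 1 (remaining 8 vCPU)
23 vCPU → host 2 (remaining 9 vCPU)
23 vCPU → host 3 (remaining 9 vCPU)
21 vCPU → host 4 (remaining 11 vCPU)
21 vCPU → host 5 (remaining 11 vCPU)
20 vCPU → host 6 (remaining 12 vCPU)
18 vCPU → host 7 (remaining 14 vCPU)
9 vCPU → host 2 (remaining 0 vCPU)
7 vCPU → host 1 (remaining 1 vCPU)
5 vCPU → host 3 (remaining 4 vCPU)
4 vCPU → host 3 (remaining 0 vCPU)
7 hosts × 32 vCPU = 224 vCPU; used 175 vCPU; unused 49 vCPU.

49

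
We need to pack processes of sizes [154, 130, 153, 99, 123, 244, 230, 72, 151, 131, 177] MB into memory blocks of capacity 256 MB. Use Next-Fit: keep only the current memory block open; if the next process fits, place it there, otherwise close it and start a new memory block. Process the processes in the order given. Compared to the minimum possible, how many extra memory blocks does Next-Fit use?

1

Next-Fit: [154] [130] [153,99] [123] [244] [230] [72,151] [131] [177] → 9 memory blocks.
8 processes exceed 128 MB (half the capacity), and no two of those can share a memory block, so at least 8 memory blocks are needed.
An optimal packing achieves that bound: [244] [230] [177,72] [154,99] [153] [151] [131,123] [130] → 8 memory blocks.
Excess: 9 − 8 = 1.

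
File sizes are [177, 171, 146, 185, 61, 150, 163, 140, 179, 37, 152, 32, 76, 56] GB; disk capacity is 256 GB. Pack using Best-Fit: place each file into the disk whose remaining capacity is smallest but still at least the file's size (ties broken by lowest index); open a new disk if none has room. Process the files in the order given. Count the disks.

9 disks

177 GB → disk 1 (remaining 79 GB)
171 GB → disk 2 (remaining 85 GB)
146 GB → disk 3 (remaining 110 GB)
185 GB → disk 4 (remaining 71 GB)
61 GB → disk 4 (remaining 10 GB)
150 GB → disk 5 (remaining 106 GB)
163 GB → disk 6 (remaining 93 GB)
140 GB → disk 7 (remaining 116 GB)
179 GB → disk 8 (remaining 77 GB)
37 GB → disk 8 (remaining 40 GB)
152 GB → disk 9 (remaining 104 GB)
32 GB → disk 8 (remaining 8 GB)
76 GB → disk 1 (remaining 3 GB)
56 GB → disk 2 (remaining 29 GB)
Final disks: [177,76] [171,56] [146] [185,61] [150] [163] [140] [179,37,32] [152].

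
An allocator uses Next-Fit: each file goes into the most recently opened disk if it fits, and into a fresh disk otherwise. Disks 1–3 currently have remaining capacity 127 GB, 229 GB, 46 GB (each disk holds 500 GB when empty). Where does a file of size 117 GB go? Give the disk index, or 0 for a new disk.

Next-Fit only looks at disk 3, which has 46 GB free.
117 GB does not fit, so a new disk is opened.

0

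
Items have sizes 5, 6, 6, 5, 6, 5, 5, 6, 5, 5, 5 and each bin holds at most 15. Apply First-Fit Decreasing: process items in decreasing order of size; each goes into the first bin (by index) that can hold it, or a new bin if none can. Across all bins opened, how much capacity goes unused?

Sorted descending: 6, 6, 6, 6, 5, 5, 5, 5, 5, 5, 5.
bin 1: place 6, 9 left
bin 1: place 6, 3 left
bin 2: place 6, 9 left
bin 2: place 6, 3 left
bin 3: place 5, 10 left
bin 3: place 5, 5 left
bin 3: place 5, 0 left
bin 4: place 5, 10 left
bin 4: place 5, 5 left
bin 4: place 5, 0 left
bin 5: place 5, 10 left
5 bins × 15 = 75; used 59; unused 16.

16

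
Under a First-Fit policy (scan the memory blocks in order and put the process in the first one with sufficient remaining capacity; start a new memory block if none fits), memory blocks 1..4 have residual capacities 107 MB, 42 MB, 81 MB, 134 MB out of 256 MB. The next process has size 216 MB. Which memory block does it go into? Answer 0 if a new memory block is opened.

0

No memory block has ≥ 216 MB free, so a new memory block is opened.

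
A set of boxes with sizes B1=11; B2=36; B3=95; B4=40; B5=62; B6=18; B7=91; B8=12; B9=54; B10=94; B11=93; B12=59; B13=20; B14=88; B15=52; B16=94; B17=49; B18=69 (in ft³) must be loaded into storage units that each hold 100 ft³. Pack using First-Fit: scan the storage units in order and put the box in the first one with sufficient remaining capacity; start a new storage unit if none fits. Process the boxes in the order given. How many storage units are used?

storage unit 1: place B1 (11 ft³), 89 ft³ left
storage unit 1: place B2 (36 ft³), 53 ft³ left
storage unit 2: place B3 (95 ft³), 5 ft³ left
storage unit 1: place B4 (40 ft³), 13 ft³ left
storage unit 3: place B5 (62 ft³), 38 ft³ left
storage unit 3: place B6 (18 ft³), 20 ft³ left
storage unit 4: place B7 (91 ft³), 9 ft³ left
storage unit 1: place B8 (12 ft³), 1 ft³ left
storage unit 5: place B9 (54 ft³), 46 ft³ left
storage unit 6: place B10 (94 ft³), 6 ft³ left
storage unit 7: place B11 (93 ft³), 7 ft³ left
storage unit 8: place B12 (59 ft³), 41 ft³ left
storage unit 3: place B13 (20 ft³), 0 ft³ left
storage unit 9: place B14 (88 ft³), 12 ft³ left
storage unit 10: place B15 (52 ft³), 48 ft³ left
storage unit 11: place B16 (94 ft³), 6 ft³ left
storage unit 12: place B17 (49 ft³), 51 ft³ left
storage unit 13: place B18 (69 ft³), 31 ft³ left
Final storage units: [11,36,40,12] [95] [62,18,20] [91] [54] [94] [93] [59] [88] [52] [94] [49] [69].

13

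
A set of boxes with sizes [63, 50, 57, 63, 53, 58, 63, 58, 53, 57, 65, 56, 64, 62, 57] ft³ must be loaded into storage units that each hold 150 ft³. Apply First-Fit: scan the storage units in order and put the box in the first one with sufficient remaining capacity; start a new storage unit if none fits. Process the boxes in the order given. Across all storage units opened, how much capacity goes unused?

321

63 ft³ → storage unit 1 (remaining 87 ft³)
50 ft³ → storage unit 1 (remaining 37 ft³)
57 ft³ → storage unit 2 (remaining 93 ft³)
63 ft³ → storage unit 2 (remaining 30 ft³)
53 ft³ → storage unit 3 (remaining 97 ft³)
58 ft³ → storage unit 3 (remaining 39 ft³)
63 ft³ → storage unit 4 (remaining 87 ft³)
58 ft³ → storage unit 4 (remaining 29 ft³)
53 ft³ → storage unit 5 (remaining 97 ft³)
57 ft³ → storage unit 5 (remaining 40 ft³)
65 ft³ → storage unit 6 (remaining 85 ft³)
56 ft³ → storage unit 6 (remaining 29 ft³)
64 ft³ → storage unit 7 (remaining 86 ft³)
62 ft³ → storage unit 7 (remaining 24 ft³)
57 ft³ → storage unit 8 (remaining 93 ft³)
8 storage units × 150 ft³ = 1200 ft³; used 879 ft³; unused 321 ft³.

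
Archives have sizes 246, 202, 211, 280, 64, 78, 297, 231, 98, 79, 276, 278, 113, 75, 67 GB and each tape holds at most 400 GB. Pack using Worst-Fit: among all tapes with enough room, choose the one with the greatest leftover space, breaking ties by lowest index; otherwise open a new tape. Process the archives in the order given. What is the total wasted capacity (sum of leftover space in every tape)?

605

tape 1: place 246 GB, 154 GB left
tape 2: place 202 GB, 198 GB left
tape 3: place 211 GB, 189 GB left
tape 4: place 280 GB, 120 GB left
tape 2: place 64 GB, 134 GB left
tape 3: place 78 GB, 111 GB left
tape 5: place 297 GB, 103 GB left
tape 6: place 231 GB, 169 GB left
tape 6: place 98 GB, 71 GB left
tape 1: place 79 GB, 75 GB left
tape 7: place 276 GB, 124 GB left
tape 8: place 278 GB, 122 GB left
tape 2: place 113 GB, 21 GB left
tape 7: place 75 GB, 49 GB left
tape 8: place 67 GB, 55 GB left
8 tapes × 400 GB = 3200 GB; used 2595 GB; unused 605 GB.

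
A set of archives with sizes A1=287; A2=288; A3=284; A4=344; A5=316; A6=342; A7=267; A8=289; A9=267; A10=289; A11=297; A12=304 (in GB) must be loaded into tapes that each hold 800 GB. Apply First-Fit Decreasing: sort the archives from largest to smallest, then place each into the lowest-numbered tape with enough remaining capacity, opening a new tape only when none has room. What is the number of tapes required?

Sorted descending: 344, 342, 316, 304, 297, 289, 289, 288, 287, 284, 267, 267.
344 GB → tape 1 (remaining 456 GB)
342 GB → tape 1 (remaining 114 GB)
316 GB → tape 2 (remaining 484 GB)
304 GB → tape 2 (remaining 180 GB)
297 GB → tape 3 (remaining 503 GB)
289 GB → tape 3 (remaining 214 GB)
289 GB → tape 4 (remaining 511 GB)
288 GB → tape 4 (remaining 223 GB)
287 GB → tape 5 (remaining 513 GB)
284 GB → tape 5 (remaining 229 GB)
267 GB → tape 6 (remaining 533 GB)
267 GB → tape 6 (remaining 266 GB)

6 tapes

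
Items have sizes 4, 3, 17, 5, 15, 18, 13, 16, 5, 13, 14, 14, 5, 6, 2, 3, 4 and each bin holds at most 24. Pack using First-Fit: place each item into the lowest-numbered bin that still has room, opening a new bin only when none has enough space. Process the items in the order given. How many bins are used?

Put 4 in bin 1; 20 remain.
Put 3 in bin 1; 17 remain.
Put 17 in bin 1; 0 remain.
Put 5 in bin 2; 19 remain.
Put 15 in bin 2; 4 remain.
Put 18 in bin 3; 6 remain.
Put 13 in bin 4; 11 remain.
Put 16 in bin 5; 8 remain.
Put 5 in bin 3; 1 remain.
Put 13 in bin 6; 11 remain.
Put 14 in bin 7; 10 remain.
Put 14 in bin 8; 10 remain.
Put 5 in bin 4; 6 remain.
Put 6 in bin 4; 0 remain.
Put 2 in bin 2; 2 remain.
Put 3 in bin 5; 5 remain.
Put 4 in bin 5; 1 remain.

8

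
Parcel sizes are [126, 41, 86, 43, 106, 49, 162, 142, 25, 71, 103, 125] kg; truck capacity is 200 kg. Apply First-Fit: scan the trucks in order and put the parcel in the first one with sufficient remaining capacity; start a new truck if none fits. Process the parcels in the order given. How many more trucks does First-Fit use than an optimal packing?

1

First-Fit: [126,41,25] [86,43,49] [106,71] [162] [142] [103] [125] → 7 trucks.
Total size 1079 kg; any packing needs at least ⌈1079/200⌉ = 6 trucks.
An optimal packing achieves that bound: [162,25] [142,49] [126,71] [125,43] [106,86] [103,41] → 6 trucks.
Excess: 7 − 6 = 1.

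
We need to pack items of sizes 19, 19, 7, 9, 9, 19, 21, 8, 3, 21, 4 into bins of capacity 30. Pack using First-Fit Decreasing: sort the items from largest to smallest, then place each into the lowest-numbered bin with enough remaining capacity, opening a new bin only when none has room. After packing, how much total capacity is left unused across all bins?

Sorted descending: 21, 21, 19, 19, 19, 9, 9, 8, 7, 4, 3.
Put 21 in bin 1; 9 remain.
Put 21 in bin 2; 9 remain.
Put 19 in bin 3; 11 remain.
Put 19 in bin 4; 11 remain.
Put 19 in bin 5; 11 remain.
Put 9 in bin 1; 0 remain.
Put 9 in bin 2; 0 remain.
Put 8 in bin 3; 3 remain.
Put 7 in bin 4; 4 remain.
Put 4 in bin 4; 0 remain.
Put 3 in bin 3; 0 remain.
5 bins × 30 = 150; used 139; unused 11.

11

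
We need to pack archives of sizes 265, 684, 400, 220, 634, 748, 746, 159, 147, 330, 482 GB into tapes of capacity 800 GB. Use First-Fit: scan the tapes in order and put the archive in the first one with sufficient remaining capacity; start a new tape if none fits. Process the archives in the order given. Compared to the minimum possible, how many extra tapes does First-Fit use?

1

First-Fit: [265,400] [684] [220,159,147] [634] [748] [746] [330] [482] → 8 tapes.
Total size 4815 GB; any packing needs at least ⌈4815/800⌉ = 7 tapes.
An optimal packing achieves that bound: [748] [746] [684] [634,159] [482,265] [400,330] [220,147] → 7 tapes.
Excess: 8 − 7 = 1.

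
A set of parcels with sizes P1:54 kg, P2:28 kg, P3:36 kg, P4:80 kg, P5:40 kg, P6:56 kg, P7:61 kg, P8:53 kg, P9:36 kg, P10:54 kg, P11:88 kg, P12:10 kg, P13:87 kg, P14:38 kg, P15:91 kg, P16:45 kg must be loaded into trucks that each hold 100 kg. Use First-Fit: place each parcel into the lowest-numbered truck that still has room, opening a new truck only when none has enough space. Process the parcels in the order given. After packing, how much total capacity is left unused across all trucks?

143

truck 1: place P1 (54 kg), 46 kg left
truck 1: place P2 (28 kg), 18 kg left
truck 2: place P3 (36 kg), 64 kg left
truck 3: place P4 (80 kg), 20 kg left
truck 2: place P5 (40 kg), 24 kg left
truck 4: place P6 (56 kg), 44 kg left
truck 5: place P7 (61 kg), 39 kg left
truck 6: place P8 (53 kg), 47 kg left
truck 4: place P9 (36 kg), 8 kg left
truck 7: place P10 (54 kg), 46 kg left
truck 8: place P11 (88 kg), 12 kg left
truck 1: place P12 (10 kg), 8 kg left
truck 9: place P13 (87 kg), 13 kg left
truck 5: place P14 (38 kg), 1 kg left
truck 10: place P15 (91 kg), 9 kg left
truck 6: place P16 (45 kg), 2 kg left
10 trucks × 100 kg = 1000 kg; used 857 kg; unused 143 kg.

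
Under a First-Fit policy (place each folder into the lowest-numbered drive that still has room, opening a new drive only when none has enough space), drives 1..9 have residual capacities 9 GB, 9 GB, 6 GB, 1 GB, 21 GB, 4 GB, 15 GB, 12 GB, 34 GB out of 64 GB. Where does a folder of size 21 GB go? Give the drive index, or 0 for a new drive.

5

Drives with room: drive 5 (21 GB), drive 9 (34 GB).
The first with room is drive 5.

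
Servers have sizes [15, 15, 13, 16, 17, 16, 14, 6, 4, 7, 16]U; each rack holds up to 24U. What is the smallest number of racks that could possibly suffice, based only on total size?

6

Total size = 15 + 15 + 13 + 16 + 17 + 16 + 14 + 6 + 4 + 7 + 16 = 139U.
⌈139 / 24⌉ = 6.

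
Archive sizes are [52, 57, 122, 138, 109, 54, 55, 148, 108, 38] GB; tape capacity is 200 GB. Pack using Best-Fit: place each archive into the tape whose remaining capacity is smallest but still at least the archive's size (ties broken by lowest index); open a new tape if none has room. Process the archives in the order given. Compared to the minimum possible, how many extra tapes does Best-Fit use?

Best-Fit: [52,57] [122,55] [138,54] [109] [148,38] [108] → 6 tapes.
Total size 881 GB; any packing needs at least ⌈881/200⌉ = 5 tapes.
An optimal packing achieves that bound: [148,52] [138,57] [122,55] [109,54] [108,38] → 5 tapes.
Excess: 6 − 5 = 1.

1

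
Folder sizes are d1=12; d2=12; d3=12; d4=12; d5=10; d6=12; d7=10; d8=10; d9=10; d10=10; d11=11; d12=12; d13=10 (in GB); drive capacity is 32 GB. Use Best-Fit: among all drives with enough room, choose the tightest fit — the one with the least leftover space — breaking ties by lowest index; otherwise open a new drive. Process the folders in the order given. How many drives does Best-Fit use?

6

drive 1: place d1 (12 GB), 20 GB left
drive 1: place d2 (12 GB), 8 GB left
drive 2: place d3 (12 GB), 20 GB left
drive 2: place d4 (12 GB), 8 GB left
drive 3: place d5 (10 GB), 22 GB left
drive 3: place d6 (12 GB), 10 GB left
drive 3: place d7 (10 GB), 0 GB left
drive 4: place d8 (10 GB), 22 GB left
drive 4: place d9 (10 GB), 12 GB left
drive 4: place d10 (10 GB), 2 GB left
drive 5: place d11 (11 GB), 21 GB left
drive 5: place d12 (12 GB), 9 GB left
drive 6: place d13 (10 GB), 22 GB left
Final drives: [12,12] [12,12] [10,12,10] [10,10,10] [11,12] [10].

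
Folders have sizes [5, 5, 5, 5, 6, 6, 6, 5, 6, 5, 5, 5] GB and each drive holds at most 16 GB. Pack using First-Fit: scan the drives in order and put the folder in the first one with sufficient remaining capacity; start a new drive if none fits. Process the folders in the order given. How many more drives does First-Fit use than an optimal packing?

First-Fit: [5,5,5] [5,6,5] [6,6] [6,5,5] [5] → 5 drives.
Total size 64 GB; any packing needs at least ⌈64/16⌉ = 4 drives.
An optimal packing achieves that bound: [6,5,5] [6,5,5] [6,5,5] [6,5,5] → 4 drives.
Excess: 5 − 4 = 1.

1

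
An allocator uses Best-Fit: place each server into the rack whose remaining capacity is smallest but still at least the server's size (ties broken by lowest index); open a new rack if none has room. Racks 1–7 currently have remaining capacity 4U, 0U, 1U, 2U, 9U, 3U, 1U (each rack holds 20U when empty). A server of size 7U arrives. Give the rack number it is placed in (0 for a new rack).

Racks with room: rack 5 (9U).
Tightest fit is rack 5 with 9U free.

5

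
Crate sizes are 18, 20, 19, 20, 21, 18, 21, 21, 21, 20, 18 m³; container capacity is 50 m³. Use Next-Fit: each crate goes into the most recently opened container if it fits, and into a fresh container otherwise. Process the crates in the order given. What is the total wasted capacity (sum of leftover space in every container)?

83

container 1: place 18 m³, 32 m³ left
container 1: place 20 m³, 12 m³ left
container 2: place 19 m³, 31 m³ left
container 2: place 20 m³, 11 m³ left
container 3: place 21 m³, 29 m³ left
container 3: place 18 m³, 11 m³ left
container 4: place 21 m³, 29 m³ left
container 4: place 21 m³, 8 m³ left
container 5: place 21 m³, 29 m³ left
container 5: place 20 m³, 9 m³ left
container 6: place 18 m³, 32 m³ left
6 containers × 50 m³ = 300 m³; used 217 m³; unused 83 m³.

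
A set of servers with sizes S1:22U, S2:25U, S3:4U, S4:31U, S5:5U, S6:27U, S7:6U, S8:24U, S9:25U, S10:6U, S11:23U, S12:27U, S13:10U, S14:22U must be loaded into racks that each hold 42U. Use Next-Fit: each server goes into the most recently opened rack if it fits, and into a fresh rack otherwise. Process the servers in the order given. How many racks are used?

rack 1: place S1 (22U), 20U left
rack 2: place S2 (25U), 17U left
rack 2: place S3 (4U), 13U left
rack 3: place S4 (31U), 11U left
rack 3: place S5 (5U), 6U left
rack 4: place S6 (27U), 15U left
rack 4: place S7 (6U), 9U left
rack 5: place S8 (24U), 18U left
rack 6: place S9 (25U), 17U left
rack 6: place S10 (6U), 11U left
rack 7: place S11 (23U), 19U left
rack 8: place S12 (27U), 15U left
rack 8: place S13 (10U), 5U left
rack 9: place S14 (22U), 20U left
Final racks: [22] [25,4] [31,5] [27,6] [24] [25,6] [23] [27,10] [22].

9 racks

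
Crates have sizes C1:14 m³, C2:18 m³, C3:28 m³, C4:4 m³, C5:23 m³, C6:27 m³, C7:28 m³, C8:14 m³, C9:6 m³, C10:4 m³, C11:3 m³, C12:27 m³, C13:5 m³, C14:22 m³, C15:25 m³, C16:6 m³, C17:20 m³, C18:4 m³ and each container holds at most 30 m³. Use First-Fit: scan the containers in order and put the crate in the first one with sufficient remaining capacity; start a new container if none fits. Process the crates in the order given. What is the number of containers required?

11

C1 (14 m³) → container 1 (remaining 16 m³)
C2 (18 m³) → container 2 (remaining 12 m³)
C3 (28 m³) → container 3 (remaining 2 m³)
C4 (4 m³) → container 1 (remaining 12 m³)
C5 (23 m³) → container 4 (remaining 7 m³)
C6 (27 m³) → container 5 (remaining 3 m³)
C7 (28 m³) → container 6 (remaining 2 m³)
C8 (14 m³) → container 7 (remaining 16 m³)
C9 (6 m³) → container 1 (remaining 6 m³)
C10 (4 m³) → container 1 (remaining 2 m³)
C11 (3 m³) → container 2 (remaining 9 m³)
C12 (27 m³) → container 8 (remaining 3 m³)
C13 (5 m³) → container 2 (remaining 4 m³)
C14 (22 m³) → container 9 (remaining 8 m³)
C15 (25 m³) → container 10 (remaining 5 m³)
C16 (6 m³) → container 4 (remaining 1 m³)
C17 (20 m³) → container 11 (remaining 10 m³)
C18 (4 m³) → container 2 (remaining 0 m³)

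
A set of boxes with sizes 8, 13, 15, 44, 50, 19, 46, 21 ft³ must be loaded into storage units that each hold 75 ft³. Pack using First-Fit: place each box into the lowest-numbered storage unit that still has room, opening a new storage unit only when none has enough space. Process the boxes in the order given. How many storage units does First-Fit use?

4

8 ft³ → storage unit 1 (remaining 67 ft³)
13 ft³ → storage unit 1 (remaining 54 ft³)
15 ft³ → storage unit 1 (remaining 39 ft³)
44 ft³ → storage unit 2 (remaining 31 ft³)
50 ft³ → storage unit 3 (remaining 25 ft³)
19 ft³ → storage unit 1 (remaining 20 ft³)
46 ft³ → storage unit 4 (remaining 29 ft³)
21 ft³ → storage unit 2 (remaining 10 ft³)
Final storage units: [8,13,15,19] [44,21] [50] [46].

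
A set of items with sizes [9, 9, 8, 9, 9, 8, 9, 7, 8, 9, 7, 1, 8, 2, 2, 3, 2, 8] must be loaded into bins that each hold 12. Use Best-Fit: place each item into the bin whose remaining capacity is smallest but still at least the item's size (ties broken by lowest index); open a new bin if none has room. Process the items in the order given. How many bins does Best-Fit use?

9 → bin 1 (remaining 3)
9 → bin 2 (remaining 3)
8 → bin 3 (remaining 4)
9 → bin 4 (remaining 3)
9 → bin 5 (remaining 3)
8 → bin 6 (remaining 4)
9 → bin 7 (remaining 3)
7 → bin 8 (remaining 5)
8 → bin 9 (remaining 4)
9 → bin 10 (remaining 3)
7 → bin 11 (remaining 5)
1 → bin 1 (remaining 2)
8 → bin 12 (remaining 4)
2 → bin 1 (remaining 0)
2 → bin 2 (remaining 1)
3 → bin 4 (remaining 0)
2 → bin 5 (remaining 1)
8 → bin 13 (remaining 4)

13 bins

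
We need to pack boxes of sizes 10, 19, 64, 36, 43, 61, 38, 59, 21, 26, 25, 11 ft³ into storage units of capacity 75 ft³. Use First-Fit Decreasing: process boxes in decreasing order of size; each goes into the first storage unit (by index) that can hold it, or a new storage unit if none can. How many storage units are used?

Sorted descending: 64, 61, 59, 43, 38, 36, 26, 25, 21, 19, 11, 10.
64 ft³ → storage unit 1 (remaining 11 ft³)
61 ft³ → storage unit 2 (remaining 14 ft³)
59 ft³ → storage unit 3 (remaining 16 ft³)
43 ft³ → storage unit 4 (remaining 32 ft³)
38 ft³ → storage unit 5 (remaining 37 ft³)
36 ft³ → storage unit 5 (remaining 1 ft³)
26 ft³ → storage unit 4 (remaining 6 ft³)
25 ft³ → storage unit 6 (remaining 50 ft³)
21 ft³ → storage unit 6 (remaining 29 ft³)
19 ft³ → storage unit 6 (remaining 10 ft³)
11 ft³ → storage unit 1 (remaining 0 ft³)
10 ft³ → storage unit 2 (remaining 4 ft³)

6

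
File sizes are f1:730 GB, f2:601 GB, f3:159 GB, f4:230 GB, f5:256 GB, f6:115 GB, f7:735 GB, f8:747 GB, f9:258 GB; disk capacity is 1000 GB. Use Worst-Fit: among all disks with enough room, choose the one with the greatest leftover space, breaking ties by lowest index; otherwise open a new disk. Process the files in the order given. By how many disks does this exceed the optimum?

1

Worst-Fit: [730,230] [601,159] [256,115,258] [735] [747] → 5 disks.
Total size 3831 GB; any packing needs at least ⌈3831/1000⌉ = 4 disks.
An optimal packing achieves that bound: [747,230] [735,258] [730,256] [601,159,115] → 4 disks.
Excess: 5 − 4 = 1.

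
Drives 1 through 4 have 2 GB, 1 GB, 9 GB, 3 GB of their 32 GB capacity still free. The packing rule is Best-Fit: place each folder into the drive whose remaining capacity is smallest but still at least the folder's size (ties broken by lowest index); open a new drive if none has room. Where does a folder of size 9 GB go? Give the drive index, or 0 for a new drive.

3

Drives with room: drive 3 (9 GB).
Tightest fit is drive 3 with 9 GB free.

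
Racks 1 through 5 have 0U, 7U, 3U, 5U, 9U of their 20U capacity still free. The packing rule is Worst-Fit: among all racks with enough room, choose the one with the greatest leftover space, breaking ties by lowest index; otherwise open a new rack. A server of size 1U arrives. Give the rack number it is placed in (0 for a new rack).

5

Racks with room: rack 2 (7U), rack 3 (3U), rack 4 (5U), rack 5 (9U).
Most room is rack 5 with 9U free.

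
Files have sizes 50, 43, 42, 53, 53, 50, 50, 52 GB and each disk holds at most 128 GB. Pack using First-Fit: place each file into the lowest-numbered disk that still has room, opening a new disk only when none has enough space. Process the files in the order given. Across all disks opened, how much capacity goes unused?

119

disk 1: place 50 GB, 78 GB left
disk 1: place 43 GB, 35 GB left
disk 2: place 42 GB, 86 GB left
disk 2: place 53 GB, 33 GB left
disk 3: place 53 GB, 75 GB left
disk 3: place 50 GB, 25 GB left
disk 4: place 50 GB, 78 GB left
disk 4: place 52 GB, 26 GB left
4 disks × 128 GB = 512 GB; used 393 GB; unused 119 GB.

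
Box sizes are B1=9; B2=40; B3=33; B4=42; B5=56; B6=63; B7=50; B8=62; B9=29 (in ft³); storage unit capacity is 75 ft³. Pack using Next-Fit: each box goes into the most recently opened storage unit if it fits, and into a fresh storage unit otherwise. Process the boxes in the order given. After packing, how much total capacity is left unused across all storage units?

B1 (9 ft³) → storage unit 1 (remaining 66 ft³)
B2 (40 ft³) → storage unit 1 (remaining 26 ft³)
B3 (33 ft³) → storage unit 2 (remaining 42 ft³)
B4 (42 ft³) → storage unit 2 (remaining 0 ft³)
B5 (56 ft³) → storage unit 3 (remaining 19 ft³)
B6 (63 ft³) → storage unit 4 (remaining 12 ft³)
B7 (50 ft³) → storage unit 5 (remaining 25 ft³)
B8 (62 ft³) → storage unit 6 (remaining 13 ft³)
B9 (29 ft³) → storage unit 7 (remaining 46 ft³)
7 storage units × 75 ft³ = 525 ft³; used 384 ft³; unused 141 ft³.

141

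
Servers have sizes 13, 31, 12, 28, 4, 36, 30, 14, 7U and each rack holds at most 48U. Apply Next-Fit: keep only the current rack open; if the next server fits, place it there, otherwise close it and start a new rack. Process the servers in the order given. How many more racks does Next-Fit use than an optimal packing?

1

Next-Fit: [13,31] [12,28,4] [36] [30,14] [7] → 5 racks.
Total size 175U; any packing needs at least ⌈175/48⌉ = 4 racks.
An optimal packing achieves that bound: [36,12] [31,14] [30,13,4] [28,7] → 4 racks.
Excess: 5 − 4 = 1.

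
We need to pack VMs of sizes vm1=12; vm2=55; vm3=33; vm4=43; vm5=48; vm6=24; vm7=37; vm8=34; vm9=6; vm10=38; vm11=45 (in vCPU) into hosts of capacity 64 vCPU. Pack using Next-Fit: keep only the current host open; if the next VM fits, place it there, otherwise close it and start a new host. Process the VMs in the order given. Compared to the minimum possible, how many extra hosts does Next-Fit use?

1

Next-Fit: [12] [55] [33] [43] [48] [24,37] [34,6] [38] [45] → 9 hosts.
8 VMs exceed 32 vCPU (half the capacity), and no two of those can share a host, so at least 8 hosts are needed.
An optimal packing achieves that bound: [55,6] [48,12] [45] [43] [38,24] [37] [34] [33] → 8 hosts.
Excess: 9 − 8 = 1.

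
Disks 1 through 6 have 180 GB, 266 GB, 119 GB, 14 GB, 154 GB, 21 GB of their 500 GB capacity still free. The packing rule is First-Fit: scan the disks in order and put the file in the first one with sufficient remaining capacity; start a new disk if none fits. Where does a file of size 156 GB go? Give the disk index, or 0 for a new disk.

Disks with room: disk 1 (180 GB), disk 2 (266 GB).
The first with room is disk 1.

1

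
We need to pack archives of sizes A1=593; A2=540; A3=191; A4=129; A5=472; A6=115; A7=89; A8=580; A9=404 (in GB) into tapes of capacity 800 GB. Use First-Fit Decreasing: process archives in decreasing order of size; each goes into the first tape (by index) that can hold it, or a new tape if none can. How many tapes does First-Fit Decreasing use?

5

Sorted descending: 593, 580, 540, 472, 404, 191, 129, 115, 89.
tape 1: place 593 GB, 207 GB left
tape 2: place 580 GB, 220 GB left
tape 3: place 540 GB, 260 GB left
tape 4: place 472 GB, 328 GB left
tape 5: place 404 GB, 396 GB left
tape 1: place 191 GB, 16 GB left
tape 2: place 129 GB, 91 GB left
tape 3: place 115 GB, 145 GB left
tape 2: place 89 GB, 2 GB left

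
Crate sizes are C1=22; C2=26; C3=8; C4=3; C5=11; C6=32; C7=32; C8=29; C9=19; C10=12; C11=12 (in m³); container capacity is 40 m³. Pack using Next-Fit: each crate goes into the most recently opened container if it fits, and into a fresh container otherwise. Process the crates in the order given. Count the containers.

8

C1 (22 m³) → container 1 (remaining 18 m³)
C2 (26 m³) → container 2 (remaining 14 m³)
C3 (8 m³) → container 2 (remaining 6 m³)
C4 (3 m³) → container 2 (remaining 3 m³)
C5 (11 m³) → container 3 (remaining 29 m³)
C6 (32 m³) → container 4 (remaining 8 m³)
C7 (32 m³) → container 5 (remaining 8 m³)
C8 (29 m³) → container 6 (remaining 11 m³)
C9 (19 m³) → container 7 (remaining 21 m³)
C10 (12 m³) → container 7 (remaining 9 m³)
C11 (12 m³) → container 8 (remaining 28 m³)
Final containers: [22] [26,8,3] [11] [32] [32] [29] [19,12] [12].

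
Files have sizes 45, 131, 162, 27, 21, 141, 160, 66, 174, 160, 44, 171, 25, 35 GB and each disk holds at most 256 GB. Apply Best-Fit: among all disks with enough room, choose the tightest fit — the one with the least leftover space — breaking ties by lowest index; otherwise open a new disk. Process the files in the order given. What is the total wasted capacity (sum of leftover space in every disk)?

45 GB → disk 1 (remaining 211 GB)
131 GB → disk 1 (remaining 80 GB)
162 GB → disk 2 (remaining 94 GB)
27 GB → disk 1 (remaining 53 GB)
21 GB → disk 1 (remaining 32 GB)
141 GB → disk 3 (remaining 115 GB)
160 GB → disk 4 (remaining 96 GB)
66 GB → disk 2 (remaining 28 GB)
174 GB → disk 5 (remaining 82 GB)
160 GB → disk 6 (remaining 96 GB)
44 GB → disk 5 (remaining 38 GB)
171 GB → disk 7 (remaining 85 GB)
25 GB → disk 2 (remaining 3 GB)
35 GB → disk 5 (remaining 3 GB)
7 disks × 256 GB = 1792 GB; used 1362 GB; unused 430 GB.

430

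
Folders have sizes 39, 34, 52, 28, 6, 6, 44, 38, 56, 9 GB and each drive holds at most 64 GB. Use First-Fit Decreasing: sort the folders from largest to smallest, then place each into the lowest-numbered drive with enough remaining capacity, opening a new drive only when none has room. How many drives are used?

Sorted descending: 56, 52, 44, 39, 38, 34, 28, 9, 6, 6.
56 GB → drive 1 (remaining 8 GB)
52 GB → drive 2 (remaining 12 GB)
44 GB → drive 3 (remaining 20 GB)
39 GB → drive 4 (remaining 25 GB)
38 GB → drive 5 (remaining 26 GB)
34 GB → drive 6 (remaining 30 GB)
28 GB → drive 6 (remaining 2 GB)
9 GB → drive 2 (remaining 3 GB)
6 GB → drive 1 (remaining 2 GB)
6 GB → drive 3 (remaining 14 GB)
Final drives: [56,6] [52,9] [44,6] [39] [38] [34,28].

6 drives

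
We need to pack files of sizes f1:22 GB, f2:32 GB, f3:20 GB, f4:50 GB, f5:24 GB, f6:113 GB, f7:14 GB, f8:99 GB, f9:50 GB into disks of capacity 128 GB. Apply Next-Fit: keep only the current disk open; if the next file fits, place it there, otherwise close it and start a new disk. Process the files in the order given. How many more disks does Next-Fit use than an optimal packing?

Next-Fit: [22,32,20,50] [24] [113,14] [99] [50] → 5 disks.
Total size 424 GB; any packing needs at least ⌈424/128⌉ = 4 disks.
An optimal packing achieves that bound: [113,14] [99,24] [50,50,22] [32,20] → 4 disks.
Excess: 5 − 4 = 1.

1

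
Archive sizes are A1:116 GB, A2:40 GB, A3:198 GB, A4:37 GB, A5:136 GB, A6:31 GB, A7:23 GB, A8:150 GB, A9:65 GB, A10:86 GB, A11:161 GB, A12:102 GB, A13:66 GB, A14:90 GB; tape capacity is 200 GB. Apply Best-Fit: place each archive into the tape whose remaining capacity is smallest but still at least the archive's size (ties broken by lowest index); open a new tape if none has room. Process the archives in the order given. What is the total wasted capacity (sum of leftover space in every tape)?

299

Put A1 (116 GB) in tape 1; 84 GB remain.
Put A2 (40 GB) in tape 1; 44 GB remain.
Put A3 (198 GB) in tape 2; 2 GB remain.
Put A4 (37 GB) in tape 1; 7 GB remain.
Put A5 (136 GB) in tape 3; 64 GB remain.
Put A6 (31 GB) in tape 3; 33 GB remain.
Put A7 (23 GB) in tape 3; 10 GB remain.
Put A8 (150 GB) in tape 4; 50 GB remain.
Put A9 (65 GB) in tape 5; 135 GB remain.
Put A10 (86 GB) in tape 5; 49 GB remain.
Put A11 (161 GB) in tape 6; 39 GB remain.
Put A12 (102 GB) in tape 7; 98 GB remain.
Put A13 (66 GB) in tape 7; 32 GB remain.
Put A14 (90 GB) in tape 8; 110 GB remain.
8 tapes × 200 GB = 1600 GB; used 1301 GB; unused 299 GB.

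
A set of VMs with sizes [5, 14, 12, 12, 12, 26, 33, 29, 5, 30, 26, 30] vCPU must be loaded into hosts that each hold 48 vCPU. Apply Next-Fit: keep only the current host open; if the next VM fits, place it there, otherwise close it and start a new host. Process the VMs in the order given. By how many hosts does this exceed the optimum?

1

Next-Fit: [5,14,12,12] [12,26] [33] [29,5] [30] [26] [30] → 7 hosts.
6 VMs exceed 24 vCPU (half the capacity), and no two of those can share a host, so at least 6 hosts are needed.
An optimal packing achieves that bound: [33,14] [30,12,5] [30,12,5] [29,12] [26] [26] → 6 hosts.
Excess: 7 − 6 = 1.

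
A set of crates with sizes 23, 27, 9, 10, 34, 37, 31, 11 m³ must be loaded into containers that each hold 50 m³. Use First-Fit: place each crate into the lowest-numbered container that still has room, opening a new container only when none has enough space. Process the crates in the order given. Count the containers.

4 containers

container 1: place 23 m³, 27 m³ left
container 1: place 27 m³, 0 m³ left
container 2: place 9 m³, 41 m³ left
container 2: place 10 m³, 31 m³ left
container 3: place 34 m³, 16 m³ left
container 4: place 37 m³, 13 m³ left
container 2: place 31 m³, 0 m³ left
container 3: place 11 m³, 5 m³ left
Final containers: [23,27] [9,10,31] [34,11] [37].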